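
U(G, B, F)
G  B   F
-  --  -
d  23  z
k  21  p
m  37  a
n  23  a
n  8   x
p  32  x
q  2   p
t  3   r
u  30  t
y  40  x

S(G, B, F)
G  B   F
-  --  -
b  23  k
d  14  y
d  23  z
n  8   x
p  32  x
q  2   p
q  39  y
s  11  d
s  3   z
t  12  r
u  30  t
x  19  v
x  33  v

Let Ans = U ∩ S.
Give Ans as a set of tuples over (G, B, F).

{(d, 23, z), (n, 8, x), (p, 32, x), (q, 2, p), (u, 30, t)}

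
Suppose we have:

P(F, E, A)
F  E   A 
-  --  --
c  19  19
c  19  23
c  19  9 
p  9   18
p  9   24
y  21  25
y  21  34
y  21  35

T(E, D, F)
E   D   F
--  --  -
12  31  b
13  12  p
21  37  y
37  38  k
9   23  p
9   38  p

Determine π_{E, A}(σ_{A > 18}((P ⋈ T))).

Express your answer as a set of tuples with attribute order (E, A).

Natural join on F, E: {(p, 9, 18, 23), (p, 9, 18, 38), (p, 9, 24, 23), (p, 9, 24, 38), (y, 21, 25, 37), (y, 21, 34, 37), (y, 21, 35, 37)}
Apply σ_{A > 18}; surviving tuples: {(p, 9, 24, 23), (p, 9, 24, 38), (y, 21, 25, 37), (y, 21, 34, 37), (y, 21, 35, 37)}
π_{E, A} gives {(21, 25), (21, 34), (21, 35), (9, 24)} (1 duplicate(s) eliminated).

{(21, 25), (21, 34), (21, 35), (9, 24)}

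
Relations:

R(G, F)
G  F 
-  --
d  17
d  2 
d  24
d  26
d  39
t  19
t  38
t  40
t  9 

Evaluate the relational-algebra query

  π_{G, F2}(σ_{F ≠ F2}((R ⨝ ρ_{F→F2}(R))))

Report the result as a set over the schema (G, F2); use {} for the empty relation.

{(d, 17), (d, 2), (d, 24), (d, 26), (d, 39), (t, 19), (t, 38), (t, 40), (t, 9)}

ρ[F→F2]: schema becomes (G, F2); tuples unchanged.
Natural join on G: {(d, 17, 17), (d, 17, 2), (d, 17, 24), (d, 17, 26), (d, 17, 39), (d, 2, 17), (d, 2, 2), (d, 2, 24), (d, 2, 26), (d, 2, 39), (d, 24, 17), (d, 24, 2), (d, 24, 24), (d, 24, 26), (d, 24, 39), (d, 26, 17), (d, 26, 2), (d, 26, 24), (d, 26, 26), (d, 26, 39), (d, 39, 17), (d, 39, 2), (d, 39, 24), (d, 39, 26), (d, 39, 39), (t, 19, 19), (t, 19, 38), (t, 19, 40), (t, 19, 9), (t, 38, 19), (t, 38, 38), (t, 38, 40), (t, 38, 9), (t, 40, 19), (t, 40, 38), (t, 40, 40), (t, 40, 9), (t, 9, 19), (t, 9, 38), (t, 9, 40), (t, 9, 9)}
Filtering on F ≠ F2 leaves {(d, 17, 2), (d, 17, 24), (d, 17, 26), (d, 17, 39), (d, 2, 17), (d, 2, 24), (d, 2, 26), (d, 2, 39), (d, 24, 17), (d, 24, 2), (d, 24, 26), (d, 24, 39), (d, 26, 17), (d, 26, 2), (d, 26, 24), (d, 26, 39), (d, 39, 17), (d, 39, 2), (d, 39, 24), (d, 39, 26), (t, 19, 38), (t, 19, 40), (t, 19, 9), (t, 38, 19), (t, 38, 40), (t, 38, 9), (t, 40, 19), (t, 40, 38), (t, 40, 9), (t, 9, 19), (t, 9, 38), (t, 9, 40)}.
π_{G, F2} gives {(d, 17), (d, 2), (d, 24), (d, 26), (d, 39), (t, 19), (t, 38), (t, 40), (t, 9)} (23 duplicate(s) eliminated).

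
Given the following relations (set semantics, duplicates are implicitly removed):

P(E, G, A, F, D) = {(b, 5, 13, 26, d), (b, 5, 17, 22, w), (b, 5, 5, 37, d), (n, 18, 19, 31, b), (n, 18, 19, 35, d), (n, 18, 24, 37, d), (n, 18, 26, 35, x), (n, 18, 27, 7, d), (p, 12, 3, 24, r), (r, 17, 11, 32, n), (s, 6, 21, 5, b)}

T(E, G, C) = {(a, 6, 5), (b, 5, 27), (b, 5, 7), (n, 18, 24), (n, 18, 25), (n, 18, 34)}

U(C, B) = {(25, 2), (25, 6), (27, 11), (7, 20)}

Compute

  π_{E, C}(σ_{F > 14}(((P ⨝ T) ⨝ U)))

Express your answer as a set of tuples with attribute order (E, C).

{(b, 27), (b, 7), (n, 25)}

P ⋈ T (natural join on E, G): {(b, 5, 13, 26, d, 27), (b, 5, 13, 26, d, 7), (b, 5, 17, 22, w, 27), (b, 5, 17, 22, w, 7), (b, 5, 5, 37, d, 27), (b, 5, 5, 37, d, 7), (n, 18, 19, 31, b, 24), (n, 18, 19, 31, b, 25), (n, 18, 19, 31, b, 34), (n, 18, 19, 35, d, 24), (n, 18, 19, 35, d, 25), (n, 18, 19, 35, d, 34), (n, 18, 24, 37, d, 24), (n, 18, 24, 37, d, 25), (n, 18, 24, 37, d, 34), (n, 18, 26, 35, x, 24), (n, 18, 26, 35, x, 25), (n, 18, 26, 35, x, 34), (n, 18, 27, 7, d, 24), (n, 18, 27, 7, d, 25), (n, 18, 27, 7, d, 34)}
(P ⨝ T) ⋈ U (natural join on C): {(b, 5, 13, 26, d, 27, 11), (b, 5, 13, 26, d, 7, 20), (b, 5, 17, 22, w, 27, 11), (b, 5, 17, 22, w, 7, 20), (b, 5, 5, 37, d, 27, 11), (b, 5, 5, 37, d, 7, 20), (n, 18, 19, 31, b, 25, 2), (n, 18, 19, 31, b, 25, 6), (n, 18, 19, 35, d, 25, 2), (n, 18, 19, 35, d, 25, 6), (n, 18, 24, 37, d, 25, 2), (n, 18, 24, 37, d, 25, 6), (n, 18, 26, 35, x, 25, 2), (n, 18, 26, 35, x, 25, 6), (n, 18, 27, 7, d, 25, 2), (n, 18, 27, 7, d, 25, 6)}
Apply σ_{F > 14}; surviving tuples: {(b, 5, 13, 26, d, 27, 11), (b, 5, 13, 26, d, 7, 20), (b, 5, 17, 22, w, 27, 11), (b, 5, 17, 22, w, 7, 20), (b, 5, 5, 37, d, 27, 11), (b, 5, 5, 37, d, 7, 20), (n, 18, 19, 31, b, 25, 2), (n, 18, 19, 31, b, 25, 6), (n, 18, 19, 35, d, 25, 2), (n, 18, 19, 35, d, 25, 6), (n, 18, 24, 37, d, 25, 2), (n, 18, 24, 37, d, 25, 6), (n, 18, 26, 35, x, 25, 2), (n, 18, 26, 35, x, 25, 6)}
Keep only column(s) E, C (11 duplicate(s) eliminated): {(b, 27), (b, 7), (n, 25)}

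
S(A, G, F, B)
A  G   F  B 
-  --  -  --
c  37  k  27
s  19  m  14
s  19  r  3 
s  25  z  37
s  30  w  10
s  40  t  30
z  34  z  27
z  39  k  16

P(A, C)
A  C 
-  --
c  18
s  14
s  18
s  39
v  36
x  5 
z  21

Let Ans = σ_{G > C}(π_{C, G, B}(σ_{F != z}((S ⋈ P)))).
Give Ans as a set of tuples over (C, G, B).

{(14, 19, 14), (14, 19, 3), (14, 30, 10), (14, 40, 30), (18, 19, 14), (18, 19, 3), (18, 30, 10), (18, 37, 27), (18, 40, 30), (21, 39, 16), (39, 40, 30)}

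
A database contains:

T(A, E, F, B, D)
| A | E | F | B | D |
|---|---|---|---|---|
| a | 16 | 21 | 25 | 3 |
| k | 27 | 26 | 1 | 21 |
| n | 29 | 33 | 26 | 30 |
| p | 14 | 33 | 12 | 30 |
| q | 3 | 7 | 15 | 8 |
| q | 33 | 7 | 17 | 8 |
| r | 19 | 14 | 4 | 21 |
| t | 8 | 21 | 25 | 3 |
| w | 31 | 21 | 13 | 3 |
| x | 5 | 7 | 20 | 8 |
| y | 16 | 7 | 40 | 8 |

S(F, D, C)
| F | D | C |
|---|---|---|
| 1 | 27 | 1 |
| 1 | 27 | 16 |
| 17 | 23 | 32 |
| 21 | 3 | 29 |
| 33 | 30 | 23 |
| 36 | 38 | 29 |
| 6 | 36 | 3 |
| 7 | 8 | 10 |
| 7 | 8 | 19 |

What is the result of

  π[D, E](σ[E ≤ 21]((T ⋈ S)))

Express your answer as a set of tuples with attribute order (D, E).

Joining T and S on F, D yields {(a, 16, 21, 25, 3, 29), (n, 29, 33, 26, 30, 23), (p, 14, 33, 12, 30, 23), (q, 3, 7, 15, 8, 10), (q, 3, 7, 15, 8, 19), (q, 33, 7, 17, 8, 10), (q, 33, 7, 17, 8, 19), (t, 8, 21, 25, 3, 29), (w, 31, 21, 13, 3, 29), (x, 5, 7, 20, 8, 10), (x, 5, 7, 20, 8, 19), (y, 16, 7, 40, 8, 10), (y, 16, 7, 40, 8, 19)}.
Selection E ≤ 21: {(a, 16, 21, 25, 3, 29), (p, 14, 33, 12, 30, 23), (q, 3, 7, 15, 8, 10), (q, 3, 7, 15, 8, 19), (t, 8, 21, 25, 3, 29), (x, 5, 7, 20, 8, 10), (x, 5, 7, 20, 8, 19), (y, 16, 7, 40, 8, 10), (y, 16, 7, 40, 8, 19)}
π_{D, E} gives {(3, 16), (3, 8), (30, 14), (8, 16), (8, 3), (8, 5)} (3 duplicate(s) eliminated).

{(3, 16), (3, 8), (30, 14), (8, 16), (8, 3), (8, 5)}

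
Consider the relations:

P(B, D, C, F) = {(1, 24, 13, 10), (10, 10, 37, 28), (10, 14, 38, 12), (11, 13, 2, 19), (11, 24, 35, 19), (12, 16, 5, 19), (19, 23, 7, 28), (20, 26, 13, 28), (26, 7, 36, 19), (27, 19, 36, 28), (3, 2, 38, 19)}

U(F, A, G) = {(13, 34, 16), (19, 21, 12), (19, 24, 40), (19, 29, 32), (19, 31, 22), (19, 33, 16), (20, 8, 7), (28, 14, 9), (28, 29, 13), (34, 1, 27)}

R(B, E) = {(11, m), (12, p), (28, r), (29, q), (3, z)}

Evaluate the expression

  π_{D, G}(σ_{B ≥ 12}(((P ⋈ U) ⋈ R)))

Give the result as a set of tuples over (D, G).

{(16, 12), (16, 16), (16, 22), (16, 32), (16, 40)}

P ⋈ U (natural join on F): {(10, 10, 37, 28, 14, 9), (10, 10, 37, 28, 29, 13), (11, 13, 2, 19, 21, 12), (11, 13, 2, 19, 24, 40), (11, 13, 2, 19, 29, 32), (11, 13, 2, 19, 31, 22), (11, 13, 2, 19, 33, 16), (11, 24, 35, 19, 21, 12), (11, 24, 35, 19, 24, 40), (11, 24, 35, 19, 29, 32), (11, 24, 35, 19, 31, 22), (11, 24, 35, 19, 33, 16), (12, 16, 5, 19, 21, 12), (12, 16, 5, 19, 24, 40), (12, 16, 5, 19, 29, 32), (12, 16, 5, 19, 31, 22), (12, 16, 5, 19, 33, 16), (19, 23, 7, 28, 14, 9), (19, 23, 7, 28, 29, 13), (20, 26, 13, 28, 14, 9), (20, 26, 13, 28, 29, 13), (26, 7, 36, 19, 21, 12), (26, 7, 36, 19, 24, 40), (26, 7, 36, 19, 29, 32), (26, 7, 36, 19, 31, 22), (26, 7, 36, 19, 33, 16), (27, 19, 36, 28, 14, 9), (27, 19, 36, 28, 29, 13), (3, 2, 38, 19, 21, 12), (3, 2, 38, 19, 24, 40), (3, 2, 38, 19, 29, 32), (3, 2, 38, 19, 31, 22), (3, 2, 38, 19, 33, 16)}
(P ⋈ U) ⋈ R (natural join on B): {(11, 13, 2, 19, 21, 12, m), (11, 13, 2, 19, 24, 40, m), (11, 13, 2, 19, 29, 32, m), (11, 13, 2, 19, 31, 22, m), (11, 13, 2, 19, 33, 16, m), (11, 24, 35, 19, 21, 12, m), (11, 24, 35, 19, 24, 40, m), (11, 24, 35, 19, 29, 32, m), (11, 24, 35, 19, 31, 22, m), (11, 24, 35, 19, 33, 16, m), (12, 16, 5, 19, 21, 12, p), (12, 16, 5, 19, 24, 40, p), (12, 16, 5, 19, 29, 32, p), (12, 16, 5, 19, 31, 22, p), (12, 16, 5, 19, 33, 16, p), (3, 2, 38, 19, 21, 12, z), (3, 2, 38, 19, 24, 40, z), (3, 2, 38, 19, 29, 32, z), (3, 2, 38, 19, 31, 22, z), (3, 2, 38, 19, 33, 16, z)}
σ[B ≥ 12]: keep tuples satisfying B ≥ 12 → {(12, 16, 5, 19, 21, 12, p), (12, 16, 5, 19, 24, 40, p), (12, 16, 5, 19, 29, 32, p), (12, 16, 5, 19, 31, 22, p), (12, 16, 5, 19, 33, 16, p)}
Projecting to D, G: {(16, 12), (16, 16), (16, 22), (16, 32), (16, 40)}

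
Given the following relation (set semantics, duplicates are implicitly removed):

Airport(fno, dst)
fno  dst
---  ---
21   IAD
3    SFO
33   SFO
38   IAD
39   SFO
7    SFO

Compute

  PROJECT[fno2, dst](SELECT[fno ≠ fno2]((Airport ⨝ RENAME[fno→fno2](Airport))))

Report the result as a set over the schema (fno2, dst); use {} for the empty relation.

{(21, IAD), (3, SFO), (33, SFO), (38, IAD), (39, SFO), (7, SFO)}

ρ[fno→fno2]: schema becomes (fno2, dst); tuples unchanged.
Airport ⋈ RENAME[fno→fno2](Airport) (natural join on dst): {(21, IAD, 21), (21, IAD, 38), (3, SFO, 3), (3, SFO, 33), (3, SFO, 39), (3, SFO, 7), (33, SFO, 3), (33, SFO, 33), (33, SFO, 39), (33, SFO, 7), (38, IAD, 21), (38, IAD, 38), (39, SFO, 3), (39, SFO, 33), (39, SFO, 39), (39, SFO, 7), (7, SFO, 3), (7, SFO, 33), (7, SFO, 39), (7, SFO, 7)}
Selection fno ≠ fno2: {(21, IAD, 38), (3, SFO, 33), (3, SFO, 39), (3, SFO, 7), (33, SFO, 3), (33, SFO, 39), (33, SFO, 7), (38, IAD, 21), (39, SFO, 3), (39, SFO, 33), (39, SFO, 7), (7, SFO, 3), (7, SFO, 33), (7, SFO, 39)}
Keep only column(s) fno2, dst (8 duplicate(s) eliminated): {(21, IAD), (3, SFO), (33, SFO), (38, IAD), (39, SFO), (7, SFO)}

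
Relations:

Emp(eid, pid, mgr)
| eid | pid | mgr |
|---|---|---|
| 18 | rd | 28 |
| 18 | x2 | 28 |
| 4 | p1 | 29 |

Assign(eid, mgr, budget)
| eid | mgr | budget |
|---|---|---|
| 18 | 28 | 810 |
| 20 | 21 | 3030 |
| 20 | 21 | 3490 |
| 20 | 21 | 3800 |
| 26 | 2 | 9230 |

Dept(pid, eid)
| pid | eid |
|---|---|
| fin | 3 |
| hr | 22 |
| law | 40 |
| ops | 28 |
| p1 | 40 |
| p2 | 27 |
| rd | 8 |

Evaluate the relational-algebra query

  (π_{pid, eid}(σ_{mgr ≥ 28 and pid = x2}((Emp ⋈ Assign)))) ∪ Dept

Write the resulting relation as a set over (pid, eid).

Emp ⋈ Assign (natural join on eid, mgr): {(18, rd, 28, 810), (18, x2, 28, 810)}
Selection mgr ≥ 28 and pid = x2: {(18, x2, 28, 810)}
π[pid, eid]: project onto (pid, eid) → {(x2, 18)}
Set union of the two operands is {(fin, 3), (hr, 22), (law, 40), (ops, 28), (p1, 40), (p2, 27), (rd, 8), (x2, 18)}.

{(fin, 3), (hr, 22), (law, 40), (ops, 28), (p1, 40), (p2, 27), (rd, 8), (x2, 18)}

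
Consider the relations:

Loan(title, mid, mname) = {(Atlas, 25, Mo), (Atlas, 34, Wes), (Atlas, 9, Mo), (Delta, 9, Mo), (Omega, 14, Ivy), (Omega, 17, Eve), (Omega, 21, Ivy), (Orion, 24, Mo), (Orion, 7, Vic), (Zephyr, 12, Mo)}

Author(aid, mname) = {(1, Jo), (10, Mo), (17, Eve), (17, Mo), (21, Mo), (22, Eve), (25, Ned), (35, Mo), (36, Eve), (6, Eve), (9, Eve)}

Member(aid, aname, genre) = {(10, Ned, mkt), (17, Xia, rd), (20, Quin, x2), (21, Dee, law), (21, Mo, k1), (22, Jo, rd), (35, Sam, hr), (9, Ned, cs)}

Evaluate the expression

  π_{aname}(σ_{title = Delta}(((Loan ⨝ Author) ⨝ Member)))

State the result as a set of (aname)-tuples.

{Dee, Mo, Ned, Sam, Xia}

Loan ⋈ Author (natural join on mname): {(Atlas, 25, Mo, 10), (Atlas, 25, Mo, 17), (Atlas, 25, Mo, 21), (Atlas, 25, Mo, 35), (Atlas, 9, Mo, 10), (Atlas, 9, Mo, 17), (Atlas, 9, Mo, 21), (Atlas, 9, Mo, 35), (Delta, 9, Mo, 10), (Delta, 9, Mo, 17), (Delta, 9, Mo, 21), (Delta, 9, Mo, 35), (Omega, 17, Eve, 17), (Omega, 17, Eve, 22), (Omega, 17, Eve, 36), (Omega, 17, Eve, 6), (Omega, 17, Eve, 9), (Orion, 24, Mo, 10), (Orion, 24, Mo, 17), (Orion, 24, Mo, 21), (Orion, 24, Mo, 35), (Zephyr, 12, Mo, 10), (Zephyr, 12, Mo, 17), (Zephyr, 12, Mo, 21), (Zephyr, 12, Mo, 35)}
(Loan ⨝ Author) ⋈ Member (natural join on aid): {(Atlas, 25, Mo, 10, Ned, mkt), (Atlas, 25, Mo, 17, Xia, rd), (Atlas, 25, Mo, 21, Dee, law), (Atlas, 25, Mo, 21, Mo, k1), (Atlas, 25, Mo, 35, Sam, hr), (Atlas, 9, Mo, 10, Ned, mkt), (Atlas, 9, Mo, 17, Xia, rd), (Atlas, 9, Mo, 21, Dee, law), (Atlas, 9, Mo, 21, Mo, k1), (Atlas, 9, Mo, 35, Sam, hr), (Delta, 9, Mo, 10, Ned, mkt), (Delta, 9, Mo, 17, Xia, rd), (Delta, 9, Mo, 21, Dee, law), (Delta, 9, Mo, 21, Mo, k1), (Delta, 9, Mo, 35, Sam, hr), (Omega, 17, Eve, 17, Xia, rd), (Omega, 17, Eve, 22, Jo, rd), (Omega, 17, Eve, 9, Ned, cs), (Orion, 24, Mo, 10, Ned, mkt), (Orion, 24, Mo, 17, Xia, rd), (Orion, 24, Mo, 21, Dee, law), (Orion, 24, Mo, 21, Mo, k1), (Orion, 24, Mo, 35, Sam, hr), (Zephyr, 12, Mo, 10, Ned, mkt), (Zephyr, 12, Mo, 17, Xia, rd), (Zephyr, 12, Mo, 21, Dee, law), (Zephyr, 12, Mo, 21, Mo, k1), (Zephyr, 12, Mo, 35, Sam, hr)}
Filtering on title = Delta leaves {(Delta, 9, Mo, 10, Ned, mkt), (Delta, 9, Mo, 17, Xia, rd), (Delta, 9, Mo, 21, Dee, law), (Delta, 9, Mo, 21, Mo, k1), (Delta, 9, Mo, 35, Sam, hr)}.
Keep only column(s) aname: {Dee, Mo, Ned, Sam, Xia}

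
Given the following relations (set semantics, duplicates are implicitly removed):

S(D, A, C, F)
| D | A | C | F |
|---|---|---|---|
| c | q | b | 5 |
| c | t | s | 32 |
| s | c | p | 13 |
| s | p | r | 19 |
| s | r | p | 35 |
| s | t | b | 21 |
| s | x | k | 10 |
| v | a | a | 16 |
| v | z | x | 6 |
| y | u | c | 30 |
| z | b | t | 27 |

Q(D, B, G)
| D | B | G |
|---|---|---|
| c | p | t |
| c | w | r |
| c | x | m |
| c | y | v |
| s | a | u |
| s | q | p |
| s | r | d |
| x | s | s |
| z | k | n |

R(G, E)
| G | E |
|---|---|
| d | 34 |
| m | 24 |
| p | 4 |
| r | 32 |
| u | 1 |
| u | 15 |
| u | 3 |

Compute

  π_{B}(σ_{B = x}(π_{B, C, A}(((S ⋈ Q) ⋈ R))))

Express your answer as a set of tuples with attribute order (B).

{x}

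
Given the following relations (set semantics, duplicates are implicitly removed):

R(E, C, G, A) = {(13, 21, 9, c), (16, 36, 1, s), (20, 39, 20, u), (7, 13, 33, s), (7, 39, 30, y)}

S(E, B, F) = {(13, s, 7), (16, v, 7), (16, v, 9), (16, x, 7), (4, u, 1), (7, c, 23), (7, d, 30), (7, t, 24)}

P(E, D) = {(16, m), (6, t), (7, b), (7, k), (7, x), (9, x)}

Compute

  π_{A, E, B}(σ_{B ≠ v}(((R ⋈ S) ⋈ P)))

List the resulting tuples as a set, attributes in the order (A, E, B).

{(s, 16, x), (s, 7, c), (s, 7, d), (s, 7, t), (y, 7, c), (y, 7, d), (y, 7, t)}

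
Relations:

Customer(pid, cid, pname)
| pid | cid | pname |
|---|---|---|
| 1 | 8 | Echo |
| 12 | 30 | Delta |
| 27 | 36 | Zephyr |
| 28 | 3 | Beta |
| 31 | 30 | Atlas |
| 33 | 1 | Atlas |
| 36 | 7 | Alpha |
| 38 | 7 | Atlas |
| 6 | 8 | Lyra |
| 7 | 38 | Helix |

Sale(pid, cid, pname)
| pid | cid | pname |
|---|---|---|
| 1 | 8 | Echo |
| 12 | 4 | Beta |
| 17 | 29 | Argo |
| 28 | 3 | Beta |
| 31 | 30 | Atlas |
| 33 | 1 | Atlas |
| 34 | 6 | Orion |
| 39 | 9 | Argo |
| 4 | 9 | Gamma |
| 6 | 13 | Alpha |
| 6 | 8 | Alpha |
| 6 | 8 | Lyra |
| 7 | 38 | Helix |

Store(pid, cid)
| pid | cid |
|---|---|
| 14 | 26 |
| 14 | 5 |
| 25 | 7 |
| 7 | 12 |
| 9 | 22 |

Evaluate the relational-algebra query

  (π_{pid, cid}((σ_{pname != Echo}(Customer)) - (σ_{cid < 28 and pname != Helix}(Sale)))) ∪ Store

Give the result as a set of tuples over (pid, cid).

Filtering on pname != Echo leaves {(12, 30, Delta), (27, 36, Zephyr), (28, 3, Beta), (31, 30, Atlas), (33, 1, Atlas), (36, 7, Alpha), (38, 7, Atlas), (6, 8, Lyra), (7, 38, Helix)}.
Filtering on cid < 28 and pname != Helix leaves {(1, 8, Echo), (12, 4, Beta), (28, 3, Beta), (33, 1, Atlas), (34, 6, Orion), (39, 9, Argo), (4, 9, Gamma), (6, 13, Alpha), (6, 8, Alpha), (6, 8, Lyra)}.
Difference: {(12, 30, Delta), (27, 36, Zephyr), (28, 3, Beta), (31, 30, Atlas), (33, 1, Atlas), (36, 7, Alpha), (38, 7, Atlas), (6, 8, Lyra), (7, 38, Helix)} with {(1, 8, Echo), (12, 4, Beta), (28, 3, Beta), (33, 1, Atlas), (34, 6, Orion), (39, 9, Argo), (4, 9, Gamma), (6, 13, Alpha), (6, 8, Alpha), (6, 8, Lyra)} → {(12, 30, Delta), (27, 36, Zephyr), (31, 30, Atlas), (36, 7, Alpha), (38, 7, Atlas), (7, 38, Helix)}
Keep only column(s) pid, cid: {(12, 30), (27, 36), (31, 30), (36, 7), (38, 7), (7, 38)}
Union: {(12, 30), (27, 36), (31, 30), (36, 7), (38, 7), (7, 38)} with {(14, 26), (14, 5), (25, 7), (7, 12), (9, 22)} → {(12, 30), (14, 26), (14, 5), (25, 7), (27, 36), (31, 30), (36, 7), (38, 7), (7, 12), (7, 38), (9, 22)}

{(12, 30), (14, 26), (14, 5), (25, 7), (27, 36), (31, 30), (36, 7), (38, 7), (7, 12), (7, 38), (9, 22)}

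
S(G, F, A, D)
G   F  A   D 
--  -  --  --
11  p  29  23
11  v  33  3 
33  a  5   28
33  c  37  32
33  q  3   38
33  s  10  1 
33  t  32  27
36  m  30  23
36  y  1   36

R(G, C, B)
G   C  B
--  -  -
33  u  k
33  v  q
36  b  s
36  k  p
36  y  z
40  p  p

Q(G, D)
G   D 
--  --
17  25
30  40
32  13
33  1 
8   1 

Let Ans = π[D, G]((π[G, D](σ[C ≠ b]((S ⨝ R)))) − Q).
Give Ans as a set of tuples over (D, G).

{(23, 36), (27, 33), (28, 33), (32, 33), (36, 36), (38, 33)}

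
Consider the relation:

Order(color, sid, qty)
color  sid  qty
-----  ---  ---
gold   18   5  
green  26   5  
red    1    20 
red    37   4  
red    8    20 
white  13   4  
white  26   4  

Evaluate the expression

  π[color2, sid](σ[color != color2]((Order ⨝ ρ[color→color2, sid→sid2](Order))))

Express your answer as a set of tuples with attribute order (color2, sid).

ρ[color→color2, sid→sid2]: schema becomes (color2, sid2, qty); tuples unchanged.
Order ⋈ ρ[color→color2, sid→sid2](Order) (natural join on qty): {(gold, 18, 5, gold, 18), (gold, 18, 5, green, 26), (green, 26, 5, gold, 18), (green, 26, 5, green, 26), (red, 1, 20, red, 1), (red, 1, 20, red, 8), (red, 37, 4, red, 37), (red, 37, 4, white, 13), (red, 37, 4, white, 26), (red, 8, 20, red, 1), (red, 8, 20, red, 8), (white, 13, 4, red, 37), (white, 13, 4, white, 13), (white, 13, 4, white, 26), (white, 26, 4, red, 37), (white, 26, 4, white, 13), (white, 26, 4, white, 26)}
Filtering on color != color2 leaves {(gold, 18, 5, green, 26), (green, 26, 5, gold, 18), (red, 37, 4, white, 13), (red, 37, 4, white, 26), (white, 13, 4, red, 37), (white, 26, 4, red, 37)}.
Projecting to color2, sid (1 duplicate(s) eliminated): {(gold, 26), (green, 18), (red, 13), (red, 26), (white, 37)}

{(gold, 26), (green, 18), (red, 13), (red, 26), (white, 37)}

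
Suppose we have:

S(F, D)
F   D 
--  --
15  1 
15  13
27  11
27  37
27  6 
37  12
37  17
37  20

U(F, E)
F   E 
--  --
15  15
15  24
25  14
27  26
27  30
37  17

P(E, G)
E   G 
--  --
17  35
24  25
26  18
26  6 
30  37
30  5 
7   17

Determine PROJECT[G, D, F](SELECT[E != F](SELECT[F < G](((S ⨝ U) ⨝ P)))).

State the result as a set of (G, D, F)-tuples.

{(25, 1, 15), (25, 13, 15), (37, 11, 27), (37, 37, 27), (37, 6, 27)}

S ⋈ U (natural join on F): {(15, 1, 15), (15, 1, 24), (15, 13, 15), (15, 13, 24), (27, 11, 26), (27, 11, 30), (27, 37, 26), (27, 37, 30), (27, 6, 26), (27, 6, 30), (37, 12, 17), (37, 17, 17), (37, 20, 17)}
(S ⨝ U) ⋈ P (natural join on E): {(15, 1, 24, 25), (15, 13, 24, 25), (27, 11, 26, 18), (27, 11, 26, 6), (27, 11, 30, 37), (27, 11, 30, 5), (27, 37, 26, 18), (27, 37, 26, 6), (27, 37, 30, 37), (27, 37, 30, 5), (27, 6, 26, 18), (27, 6, 26, 6), (27, 6, 30, 37), (27, 6, 30, 5), (37, 12, 17, 35), (37, 17, 17, 35), (37, 20, 17, 35)}
Selection F < G: {(15, 1, 24, 25), (15, 13, 24, 25), (27, 11, 30, 37), (27, 37, 30, 37), (27, 6, 30, 37)}
Selection E != F: {(15, 1, 24, 25), (15, 13, 24, 25), (27, 11, 30, 37), (27, 37, 30, 37), (27, 6, 30, 37)}
π_{G, D, F} gives {(25, 1, 15), (25, 13, 15), (37, 11, 27), (37, 37, 27), (37, 6, 27)}.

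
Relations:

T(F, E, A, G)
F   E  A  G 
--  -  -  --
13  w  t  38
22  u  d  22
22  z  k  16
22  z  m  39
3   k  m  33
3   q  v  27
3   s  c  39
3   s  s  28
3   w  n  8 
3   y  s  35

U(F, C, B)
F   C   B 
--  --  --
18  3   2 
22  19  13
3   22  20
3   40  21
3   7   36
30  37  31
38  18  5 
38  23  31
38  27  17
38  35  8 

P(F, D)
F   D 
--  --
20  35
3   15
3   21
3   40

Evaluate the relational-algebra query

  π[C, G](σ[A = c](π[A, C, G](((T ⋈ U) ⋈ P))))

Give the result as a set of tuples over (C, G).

Joining T and U on F yields {(22, u, d, 22, 19, 13), (22, z, k, 16, 19, 13), (22, z, m, 39, 19, 13), (3, k, m, 33, 22, 20), (3, k, m, 33, 40, 21), (3, k, m, 33, 7, 36), (3, q, v, 27, 22, 20), (3, q, v, 27, 40, 21), (3, q, v, 27, 7, 36), (3, s, c, 39, 22, 20), (3, s, c, 39, 40, 21), (3, s, c, 39, 7, 36), (3, s, s, 28, 22, 20), (3, s, s, 28, 40, 21), (3, s, s, 28, 7, 36), (3, w, n, 8, 22, 20), (3, w, n, 8, 40, 21), (3, w, n, 8, 7, 36), (3, y, s, 35, 22, 20), (3, y, s, 35, 40, 21), (3, y, s, 35, 7, 36)}.
Joining (T ⋈ U) and P on F yields {(3, k, m, 33, 22, 20, 15), (3, k, m, 33, 22, 20, 21), (3, k, m, 33, 22, 20, 40), (3, k, m, 33, 40, 21, 15), (3, k, m, 33, 40, 21, 21), (3, k, m, 33, 40, 21, 40), (3, k, m, 33, 7, 36, 15), (3, k, m, 33, 7, 36, 21), (3, k, m, 33, 7, 36, 40), (3, q, v, 27, 22, 20, 15), (3, q, v, 27, 22, 20, 21), (3, q, v, 27, 22, 20, 40), (3, q, v, 27, 40, 21, 15), (3, q, v, 27, 40, 21, 21), (3, q, v, 27, 40, 21, 40), (3, q, v, 27, 7, 36, 15), (3, q, v, 27, 7, 36, 21), (3, q, v, 27, 7, 36, 40), (3, s, c, 39, 22, 20, 15), (3, s, c, 39, 22, 20, 21), (3, s, c, 39, 22, 20, 40), (3, s, c, 39, 40, 21, 15), (3, s, c, 39, 40, 21, 21), (3, s, c, 39, 40, 21, 40), (3, s, c, 39, 7, 36, 15), (3, s, c, 39, 7, 36, 21), (3, s, c, 39, 7, 36, 40), (3, s, s, 28, 22, 20, 15), (3, s, s, 28, 22, 20, 21), (3, s, s, 28, 22, 20, 40), (3, s, s, 28, 40, 21, 15), (3, s, s, 28, 40, 21, 21), (3, s, s, 28, 40, 21, 40), (3, s, s, 28, 7, 36, 15), (3, s, s, 28, 7, 36, 21), (3, s, s, 28, 7, 36, 40), (3, w, n, 8, 22, 20, 15), (3, w, n, 8, 22, 20, 21), (3, w, n, 8, 22, 20, 40), (3, w, n, 8, 40, 21, 15), (3, w, n, 8, 40, 21, 21), (3, w, n, 8, 40, 21, 40), (3, w, n, 8, 7, 36, 15), (3, w, n, 8, 7, 36, 21), (3, w, n, 8, 7, 36, 40), (3, y, s, 35, 22, 20, 15), (3, y, s, 35, 22, 20, 21), (3, y, s, 35, 22, 20, 40), (3, y, s, 35, 40, 21, 15), (3, y, s, 35, 40, 21, 21), (3, y, s, 35, 40, 21, 40), (3, y, s, 35, 7, 36, 15), (3, y, s, 35, 7, 36, 21), (3, y, s, 35, 7, 36, 40)}.
Keep only column(s) A, C, G (36 duplicate(s) eliminated): {(c, 22, 39), (c, 40, 39), (c, 7, 39), (m, 22, 33), (m, 40, 33), (m, 7, 33), (n, 22, 8), (n, 40, 8), (n, 7, 8), (s, 22, 28), (s, 22, 35), (s, 40, 28), (s, 40, 35), (s, 7, 28), (s, 7, 35), (v, 22, 27), (v, 40, 27), (v, 7, 27)}
Filtering on A = c leaves {(c, 22, 39), (c, 40, 39), (c, 7, 39)}.
Keep only column(s) C, G: {(22, 39), (40, 39), (7, 39)}

{(22, 39), (40, 39), (7, 39)}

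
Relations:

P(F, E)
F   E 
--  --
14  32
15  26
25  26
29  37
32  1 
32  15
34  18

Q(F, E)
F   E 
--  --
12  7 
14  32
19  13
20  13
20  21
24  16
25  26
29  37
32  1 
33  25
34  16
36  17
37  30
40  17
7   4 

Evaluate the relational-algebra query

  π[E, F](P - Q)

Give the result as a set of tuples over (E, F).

Set difference of the two operands is {(15, 26), (32, 15), (34, 18)}.
π_{E, F} gives {(15, 32), (18, 34), (26, 15)}.

{(15, 32), (18, 34), (26, 15)}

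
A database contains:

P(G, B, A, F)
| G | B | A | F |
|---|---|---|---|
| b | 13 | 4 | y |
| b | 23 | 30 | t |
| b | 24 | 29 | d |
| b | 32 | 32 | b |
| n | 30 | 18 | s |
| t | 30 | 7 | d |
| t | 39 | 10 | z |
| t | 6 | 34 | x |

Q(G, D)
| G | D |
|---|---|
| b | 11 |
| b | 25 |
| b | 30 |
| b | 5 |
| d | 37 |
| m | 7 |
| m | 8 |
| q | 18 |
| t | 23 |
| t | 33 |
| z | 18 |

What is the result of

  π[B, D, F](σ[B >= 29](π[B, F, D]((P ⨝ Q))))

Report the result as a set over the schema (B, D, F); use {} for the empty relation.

P ⋈ Q (natural join on G): {(b, 13, 4, y, 11), (b, 13, 4, y, 25), (b, 13, 4, y, 30), (b, 13, 4, y, 5), (b, 23, 30, t, 11), (b, 23, 30, t, 25), (b, 23, 30, t, 30), (b, 23, 30, t, 5), (b, 24, 29, d, 11), (b, 24, 29, d, 25), (b, 24, 29, d, 30), (b, 24, 29, d, 5), (b, 32, 32, b, 11), (b, 32, 32, b, 25), (b, 32, 32, b, 30), (b, 32, 32, b, 5), (t, 30, 7, d, 23), (t, 30, 7, d, 33), (t, 39, 10, z, 23), (t, 39, 10, z, 33), (t, 6, 34, x, 23), (t, 6, 34, x, 33)}
Keep only column(s) B, F, D: {(13, y, 11), (13, y, 25), (13, y, 30), (13, y, 5), (23, t, 11), (23, t, 25), (23, t, 30), (23, t, 5), (24, d, 11), (24, d, 25), (24, d, 30), (24, d, 5), (30, d, 23), (30, d, 33), (32, b, 11), (32, b, 25), (32, b, 30), (32, b, 5), (39, z, 23), (39, z, 33), (6, x, 23), (6, x, 33)}
Selection B >= 29: {(30, d, 23), (30, d, 33), (32, b, 11), (32, b, 25), (32, b, 30), (32, b, 5), (39, z, 23), (39, z, 33)}
Keep only column(s) B, D, F: {(30, 23, d), (30, 33, d), (32, 11, b), (32, 25, b), (32, 30, b), (32, 5, b), (39, 23, z), (39, 33, z)}

{(30, 23, d), (30, 33, d), (32, 11, b), (32, 25, b), (32, 30, b), (32, 5, b), (39, 23, z), (39, 33, z)}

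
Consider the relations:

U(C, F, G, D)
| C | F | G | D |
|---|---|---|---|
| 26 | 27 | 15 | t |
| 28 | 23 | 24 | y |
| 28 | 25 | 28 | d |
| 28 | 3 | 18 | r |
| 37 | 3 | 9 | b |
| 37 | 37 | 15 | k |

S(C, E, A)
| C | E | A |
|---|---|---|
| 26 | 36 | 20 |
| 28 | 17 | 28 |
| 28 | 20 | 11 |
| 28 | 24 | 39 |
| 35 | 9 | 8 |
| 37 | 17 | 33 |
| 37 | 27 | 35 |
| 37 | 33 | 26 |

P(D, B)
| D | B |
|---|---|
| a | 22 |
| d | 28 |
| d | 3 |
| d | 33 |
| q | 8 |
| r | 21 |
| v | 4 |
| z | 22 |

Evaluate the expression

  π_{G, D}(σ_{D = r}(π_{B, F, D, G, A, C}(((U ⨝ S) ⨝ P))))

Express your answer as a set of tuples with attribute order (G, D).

{(18, r)}

U ⋈ S (natural join on C): {(26, 27, 15, t, 36, 20), (28, 23, 24, y, 17, 28), (28, 23, 24, y, 20, 11), (28, 23, 24, y, 24, 39), (28, 25, 28, d, 17, 28), (28, 25, 28, d, 20, 11), (28, 25, 28, d, 24, 39), (28, 3, 18, r, 17, 28), (28, 3, 18, r, 20, 11), (28, 3, 18, r, 24, 39), (37, 3, 9, b, 17, 33), (37, 3, 9, b, 27, 35), (37, 3, 9, b, 33, 26), (37, 37, 15, k, 17, 33), (37, 37, 15, k, 27, 35), (37, 37, 15, k, 33, 26)}
(U ⨝ S) ⋈ P (natural join on D): {(28, 25, 28, d, 17, 28, 28), (28, 25, 28, d, 17, 28, 3), (28, 25, 28, d, 17, 28, 33), (28, 25, 28, d, 20, 11, 28), (28, 25, 28, d, 20, 11, 3), (28, 25, 28, d, 20, 11, 33), (28, 25, 28, d, 24, 39, 28), (28, 25, 28, d, 24, 39, 3), (28, 25, 28, d, 24, 39, 33), (28, 3, 18, r, 17, 28, 21), (28, 3, 18, r, 20, 11, 21), (28, 3, 18, r, 24, 39, 21)}
π_{B, F, D, G, A, C} gives {(21, 3, r, 18, 11, 28), (21, 3, r, 18, 28, 28), (21, 3, r, 18, 39, 28), (28, 25, d, 28, 11, 28), (28, 25, d, 28, 28, 28), (28, 25, d, 28, 39, 28), (3, 25, d, 28, 11, 28), (3, 25, d, 28, 28, 28), (3, 25, d, 28, 39, 28), (33, 25, d, 28, 11, 28), (33, 25, d, 28, 28, 28), (33, 25, d, 28, 39, 28)}.
Selection D = r: {(21, 3, r, 18, 11, 28), (21, 3, r, 18, 28, 28), (21, 3, r, 18, 39, 28)}
π_{G, D} gives {(18, r)} (2 duplicate(s) eliminated).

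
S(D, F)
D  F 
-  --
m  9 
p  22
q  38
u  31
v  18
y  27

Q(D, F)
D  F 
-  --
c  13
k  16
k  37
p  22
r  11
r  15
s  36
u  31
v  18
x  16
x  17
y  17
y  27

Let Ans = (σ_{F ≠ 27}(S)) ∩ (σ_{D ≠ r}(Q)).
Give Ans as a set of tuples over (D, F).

{(p, 22), (u, 31), (v, 18)}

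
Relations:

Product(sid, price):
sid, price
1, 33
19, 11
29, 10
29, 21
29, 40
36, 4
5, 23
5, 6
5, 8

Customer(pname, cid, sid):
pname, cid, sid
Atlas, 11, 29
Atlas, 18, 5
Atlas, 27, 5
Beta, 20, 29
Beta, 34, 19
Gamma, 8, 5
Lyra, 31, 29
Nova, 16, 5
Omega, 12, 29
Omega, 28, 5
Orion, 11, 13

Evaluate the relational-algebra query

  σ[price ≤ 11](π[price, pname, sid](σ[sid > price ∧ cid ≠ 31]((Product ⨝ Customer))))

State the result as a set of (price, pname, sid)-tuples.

{(10, Atlas, 29), (10, Beta, 29), (10, Omega, 29), (11, Beta, 19)}

Joining Product and Customer on sid yields {(19, 11, Beta, 34), (29, 10, Atlas, 11), (29, 10, Beta, 20), (29, 10, Lyra, 31), (29, 10, Omega, 12), (29, 21, Atlas, 11), (29, 21, Beta, 20), (29, 21, Lyra, 31), (29, 21, Omega, 12), (29, 40, Atlas, 11), (29, 40, Beta, 20), (29, 40, Lyra, 31), (29, 40, Omega, 12), (5, 23, Atlas, 18), (5, 23, Atlas, 27), (5, 23, Gamma, 8), (5, 23, Nova, 16), (5, 23, Omega, 28), (5, 6, Atlas, 18), (5, 6, Atlas, 27), (5, 6, Gamma, 8), (5, 6, Nova, 16), (5, 6, Omega, 28), (5, 8, Atlas, 18), (5, 8, Atlas, 27), (5, 8, Gamma, 8), (5, 8, Nova, 16), (5, 8, Omega, 28)}.
Filtering on sid > price ∧ cid ≠ 31 leaves {(19, 11, Beta, 34), (29, 10, Atlas, 11), (29, 10, Beta, 20), (29, 10, Omega, 12), (29, 21, Atlas, 11), (29, 21, Beta, 20), (29, 21, Omega, 12)}.
Projecting to price, pname, sid: {(10, Atlas, 29), (10, Beta, 29), (10, Omega, 29), (11, Beta, 19), (21, Atlas, 29), (21, Beta, 29), (21, Omega, 29)}
Filtering on price ≤ 11 leaves {(10, Atlas, 29), (10, Beta, 29), (10, Omega, 29), (11, Beta, 19)}.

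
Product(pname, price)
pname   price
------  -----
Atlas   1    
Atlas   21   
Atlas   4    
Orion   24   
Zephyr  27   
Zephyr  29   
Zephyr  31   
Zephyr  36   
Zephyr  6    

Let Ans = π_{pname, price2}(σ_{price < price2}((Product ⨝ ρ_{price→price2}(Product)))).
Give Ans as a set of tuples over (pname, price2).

ρ[price→price2]: schema becomes (pname, price2); tuples unchanged.
Product ⋈ ρ_{price→price2}(Product) (natural join on pname): {(Atlas, 1, 1), (Atlas, 1, 21), (Atlas, 1, 4), (Atlas, 21, 1), (Atlas, 21, 21), (Atlas, 21, 4), (Atlas, 4, 1), (Atlas, 4, 21), (Atlas, 4, 4), (Orion, 24, 24), (Zephyr, 27, 27), (Zephyr, 27, 29), (Zephyr, 27, 31), (Zephyr, 27, 36), (Zephyr, 27, 6), (Zephyr, 29, 27), (Zephyr, 29, 29), (Zephyr, 29, 31), (Zephyr, 29, 36), (Zephyr, 29, 6), (Zephyr, 31, 27), (Zephyr, 31, 29), (Zephyr, 31, 31), (Zephyr, 31, 36), (Zephyr, 31, 6), (Zephyr, 36, 27), (Zephyr, 36, 29), (Zephyr, 36, 31), (Zephyr, 36, 36), (Zephyr, 36, 6), (Zephyr, 6, 27), (Zephyr, 6, 29), (Zephyr, 6, 31), (Zephyr, 6, 36), (Zephyr, 6, 6)}
Filtering on price < price2 leaves {(Atlas, 1, 21), (Atlas, 1, 4), (Atlas, 4, 21), (Zephyr, 27, 29), (Zephyr, 27, 31), (Zephyr, 27, 36), (Zephyr, 29, 31), (Zephyr, 29, 36), (Zephyr, 31, 36), (Zephyr, 6, 27), (Zephyr, 6, 29), (Zephyr, 6, 31), (Zephyr, 6, 36)}.
π_{pname, price2} gives {(Atlas, 21), (Atlas, 4), (Zephyr, 27), (Zephyr, 29), (Zephyr, 31), (Zephyr, 36)} (7 duplicate(s) eliminated).

{(Atlas, 21), (Atlas, 4), (Zephyr, 27), (Zephyr, 29), (Zephyr, 31), (Zephyr, 36)}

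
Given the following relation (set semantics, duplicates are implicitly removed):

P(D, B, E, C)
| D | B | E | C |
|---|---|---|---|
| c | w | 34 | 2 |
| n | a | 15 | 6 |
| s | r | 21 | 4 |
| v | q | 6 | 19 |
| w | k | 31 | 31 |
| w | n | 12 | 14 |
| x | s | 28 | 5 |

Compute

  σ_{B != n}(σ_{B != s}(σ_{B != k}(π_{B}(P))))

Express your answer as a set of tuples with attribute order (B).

{a, q, r, w}

Projecting to B: {a, k, n, q, r, s, w}
Apply σ_{B != k}; surviving tuples: {a, n, q, r, s, w}
Apply σ_{B != s}; surviving tuples: {a, n, q, r, w}
Apply σ_{B != n}; surviving tuples: {a, q, r, w}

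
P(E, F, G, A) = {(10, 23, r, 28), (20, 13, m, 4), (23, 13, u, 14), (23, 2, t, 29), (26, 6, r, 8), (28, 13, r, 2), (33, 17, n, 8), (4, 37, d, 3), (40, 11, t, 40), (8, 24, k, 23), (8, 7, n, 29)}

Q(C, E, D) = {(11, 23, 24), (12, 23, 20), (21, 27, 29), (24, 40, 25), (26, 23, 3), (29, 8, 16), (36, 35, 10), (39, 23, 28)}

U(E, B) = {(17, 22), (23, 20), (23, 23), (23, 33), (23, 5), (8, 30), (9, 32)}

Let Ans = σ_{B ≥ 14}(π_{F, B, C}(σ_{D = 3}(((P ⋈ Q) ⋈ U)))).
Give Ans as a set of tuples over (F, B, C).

{(13, 20, 26), (13, 23, 26), (13, 33, 26), (2, 20, 26), (2, 23, 26), (2, 33, 26)}

Joining P and Q on E yields {(23, 13, u, 14, 11, 24), (23, 13, u, 14, 12, 20), (23, 13, u, 14, 26, 3), (23, 13, u, 14, 39, 28), (23, 2, t, 29, 11, 24), (23, 2, t, 29, 12, 20), (23, 2, t, 29, 26, 3), (23, 2, t, 29, 39, 28), (40, 11, t, 40, 24, 25), (8, 24, k, 23, 29, 16), (8, 7, n, 29, 29, 16)}.
Joining (P ⋈ Q) and U on E yields {(23, 13, u, 14, 11, 24, 20), (23, 13, u, 14, 11, 24, 23), (23, 13, u, 14, 11, 24, 33), (23, 13, u, 14, 11, 24, 5), (23, 13, u, 14, 12, 20, 20), (23, 13, u, 14, 12, 20, 23), (23, 13, u, 14, 12, 20, 33), (23, 13, u, 14, 12, 20, 5), (23, 13, u, 14, 26, 3, 20), (23, 13, u, 14, 26, 3, 23), (23, 13, u, 14, 26, 3, 33), (23, 13, u, 14, 26, 3, 5), (23, 13, u, 14, 39, 28, 20), (23, 13, u, 14, 39, 28, 23), (23, 13, u, 14, 39, 28, 33), (23, 13, u, 14, 39, 28, 5), (23, 2, t, 29, 11, 24, 20), (23, 2, t, 29, 11, 24, 23), (23, 2, t, 29, 11, 24, 33), (23, 2, t, 29, 11, 24, 5), (23, 2, t, 29, 12, 20, 20), (23, 2, t, 29, 12, 20, 23), (23, 2, t, 29, 12, 20, 33), (23, 2, t, 29, 12, 20, 5), (23, 2, t, 29, 26, 3, 20), (23, 2, t, 29, 26, 3, 23), (23, 2, t, 29, 26, 3, 33), (23, 2, t, 29, 26, 3, 5), (23, 2, t, 29, 39, 28, 20), (23, 2, t, 29, 39, 28, 23), (23, 2, t, 29, 39, 28, 33), (23, 2, t, 29, 39, 28, 5), (8, 24, k, 23, 29, 16, 30), (8, 7, n, 29, 29, 16, 30)}.
Filtering on D = 3 leaves {(23, 13, u, 14, 26, 3, 20), (23, 13, u, 14, 26, 3, 23), (23, 13, u, 14, 26, 3, 33), (23, 13, u, 14, 26, 3, 5), (23, 2, t, 29, 26, 3, 20), (23, 2, t, 29, 26, 3, 23), (23, 2, t, 29, 26, 3, 33), (23, 2, t, 29, 26, 3, 5)}.
π[F, B, C]: project onto (F, B, C) → {(13, 20, 26), (13, 23, 26), (13, 33, 26), (13, 5, 26), (2, 20, 26), (2, 23, 26), (2, 33, 26), (2, 5, 26)}
Filtering on B ≥ 14 leaves {(13, 20, 26), (13, 23, 26), (13, 33, 26), (2, 20, 26), (2, 23, 26), (2, 33, 26)}.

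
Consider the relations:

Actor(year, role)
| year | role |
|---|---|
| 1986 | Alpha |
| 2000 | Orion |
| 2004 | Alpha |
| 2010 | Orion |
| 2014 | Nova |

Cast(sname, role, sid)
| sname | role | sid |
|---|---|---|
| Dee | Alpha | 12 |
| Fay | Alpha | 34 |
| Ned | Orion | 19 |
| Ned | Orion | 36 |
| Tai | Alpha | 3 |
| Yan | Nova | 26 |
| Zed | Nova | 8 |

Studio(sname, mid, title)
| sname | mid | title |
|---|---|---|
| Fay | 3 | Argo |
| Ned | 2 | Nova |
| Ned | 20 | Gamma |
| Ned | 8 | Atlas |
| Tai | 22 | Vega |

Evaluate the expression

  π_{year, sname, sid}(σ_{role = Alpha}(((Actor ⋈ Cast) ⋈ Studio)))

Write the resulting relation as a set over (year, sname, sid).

{(1986, Fay, 34), (1986, Tai, 3), (2004, Fay, 34), (2004, Tai, 3)}

Natural join on role: {(1986, Alpha, Dee, 12), (1986, Alpha, Fay, 34), (1986, Alpha, Tai, 3), (2000, Orion, Ned, 19), (2000, Orion, Ned, 36), (2004, Alpha, Dee, 12), (2004, Alpha, Fay, 34), (2004, Alpha, Tai, 3), (2010, Orion, Ned, 19), (2010, Orion, Ned, 36), (2014, Nova, Yan, 26), (2014, Nova, Zed, 8)}
Natural join on sname: {(1986, Alpha, Fay, 34, 3, Argo), (1986, Alpha, Tai, 3, 22, Vega), (2000, Orion, Ned, 19, 2, Nova), (2000, Orion, Ned, 19, 20, Gamma), (2000, Orion, Ned, 19, 8, Atlas), (2000, Orion, Ned, 36, 2, Nova), (2000, Orion, Ned, 36, 20, Gamma), (2000, Orion, Ned, 36, 8, Atlas), (2004, Alpha, Fay, 34, 3, Argo), (2004, Alpha, Tai, 3, 22, Vega), (2010, Orion, Ned, 19, 2, Nova), (2010, Orion, Ned, 19, 20, Gamma), (2010, Orion, Ned, 19, 8, Atlas), (2010, Orion, Ned, 36, 2, Nova), (2010, Orion, Ned, 36, 20, Gamma), (2010, Orion, Ned, 36, 8, Atlas)}
Selection role = Alpha: {(1986, Alpha, Fay, 34, 3, Argo), (1986, Alpha, Tai, 3, 22, Vega), (2004, Alpha, Fay, 34, 3, Argo), (2004, Alpha, Tai, 3, 22, Vega)}
Keep only column(s) year, sname, sid: {(1986, Fay, 34), (1986, Tai, 3), (2004, Fay, 34), (2004, Tai, 3)}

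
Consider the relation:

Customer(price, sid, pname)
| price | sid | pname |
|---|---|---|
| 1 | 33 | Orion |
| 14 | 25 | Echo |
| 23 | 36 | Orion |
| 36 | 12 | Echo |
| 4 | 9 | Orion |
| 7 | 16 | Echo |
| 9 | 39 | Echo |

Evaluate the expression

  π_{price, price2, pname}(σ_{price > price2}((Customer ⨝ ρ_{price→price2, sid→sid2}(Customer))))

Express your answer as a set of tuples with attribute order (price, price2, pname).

ρ[price→price2, sid→sid2]: schema becomes (price2, sid2, pname); tuples unchanged.
Joining Customer and ρ_{price→price2, sid→sid2}(Customer) on pname yields {(1, 33, Orion, 1, 33), (1, 33, Orion, 23, 36), (1, 33, Orion, 4, 9), (14, 25, Echo, 14, 25), (14, 25, Echo, 36, 12), (14, 25, Echo, 7, 16), (14, 25, Echo, 9, 39), (23, 36, Orion, 1, 33), (23, 36, Orion, 23, 36), (23, 36, Orion, 4, 9), (36, 12, Echo, 14, 25), (36, 12, Echo, 36, 12), (36, 12, Echo, 7, 16), (36, 12, Echo, 9, 39), (4, 9, Orion, 1, 33), (4, 9, Orion, 23, 36), (4, 9, Orion, 4, 9), (7, 16, Echo, 14, 25), (7, 16, Echo, 36, 12), (7, 16, Echo, 7, 16), (7, 16, Echo, 9, 39), (9, 39, Echo, 14, 25), (9, 39, Echo, 36, 12), (9, 39, Echo, 7, 16), (9, 39, Echo, 9, 39)}.
Selection price > price2: {(14, 25, Echo, 7, 16), (14, 25, Echo, 9, 39), (23, 36, Orion, 1, 33), (23, 36, Orion, 4, 9), (36, 12, Echo, 14, 25), (36, 12, Echo, 7, 16), (36, 12, Echo, 9, 39), (4, 9, Orion, 1, 33), (9, 39, Echo, 7, 16)}
Keep only column(s) price, price2, pname: {(14, 7, Echo), (14, 9, Echo), (23, 1, Orion), (23, 4, Orion), (36, 14, Echo), (36, 7, Echo), (36, 9, Echo), (4, 1, Orion), (9, 7, Echo)}

{(14, 7, Echo), (14, 9, Echo), (23, 1, Orion), (23, 4, Orion), (36, 14, Echo), (36, 7, Echo), (36, 9, Echo), (4, 1, Orion), (9, 7, Echo)}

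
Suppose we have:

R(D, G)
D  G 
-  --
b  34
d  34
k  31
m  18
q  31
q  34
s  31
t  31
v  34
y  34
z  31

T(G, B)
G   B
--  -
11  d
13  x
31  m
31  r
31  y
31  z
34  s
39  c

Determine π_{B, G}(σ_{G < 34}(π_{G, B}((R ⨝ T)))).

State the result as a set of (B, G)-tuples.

{(m, 31), (r, 31), (y, 31), (z, 31)}

Natural join on G: {(b, 34, s), (d, 34, s), (k, 31, m), (k, 31, r), (k, 31, y), (k, 31, z), (q, 31, m), (q, 31, r), (q, 31, y), (q, 31, z), (q, 34, s), (s, 31, m), (s, 31, r), (s, 31, y), (s, 31, z), (t, 31, m), (t, 31, r), (t, 31, y), (t, 31, z), (v, 34, s), (y, 34, s), (z, 31, m), (z, 31, r), (z, 31, y), (z, 31, z)}
Projecting to G, B (20 duplicate(s) eliminated): {(31, m), (31, r), (31, y), (31, z), (34, s)}
Filtering on G < 34 leaves {(31, m), (31, r), (31, y), (31, z)}.
Projecting to B, G: {(m, 31), (r, 31), (y, 31), (z, 31)}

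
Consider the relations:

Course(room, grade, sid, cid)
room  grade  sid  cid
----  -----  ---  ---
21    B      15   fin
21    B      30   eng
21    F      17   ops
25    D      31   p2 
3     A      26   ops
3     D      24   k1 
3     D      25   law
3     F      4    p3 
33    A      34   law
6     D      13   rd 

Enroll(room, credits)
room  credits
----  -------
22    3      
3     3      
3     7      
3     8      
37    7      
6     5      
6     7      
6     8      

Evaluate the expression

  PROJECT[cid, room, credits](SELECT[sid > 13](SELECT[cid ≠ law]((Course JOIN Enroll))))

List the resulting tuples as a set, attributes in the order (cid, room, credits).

Natural join on room: {(3, A, 26, ops, 3), (3, A, 26, ops, 7), (3, A, 26, ops, 8), (3, D, 24, k1, 3), (3, D, 24, k1, 7), (3, D, 24, k1, 8), (3, D, 25, law, 3), (3, D, 25, law, 7), (3, D, 25, law, 8), (3, F, 4, p3, 3), (3, F, 4, p3, 7), (3, F, 4, p3, 8), (6, D, 13, rd, 5), (6, D, 13, rd, 7), (6, D, 13, rd, 8)}
σ[cid ≠ law]: keep tuples satisfying cid ≠ law → {(3, A, 26, ops, 3), (3, A, 26, ops, 7), (3, A, 26, ops, 8), (3, D, 24, k1, 3), (3, D, 24, k1, 7), (3, D, 24, k1, 8), (3, F, 4, p3, 3), (3, F, 4, p3, 7), (3, F, 4, p3, 8), (6, D, 13, rd, 5), (6, D, 13, rd, 7), (6, D, 13, rd, 8)}
σ[sid > 13]: keep tuples satisfying sid > 13 → {(3, A, 26, ops, 3), (3, A, 26, ops, 7), (3, A, 26, ops, 8), (3, D, 24, k1, 3), (3, D, 24, k1, 7), (3, D, 24, k1, 8)}
Projecting to cid, room, credits: {(k1, 3, 3), (k1, 3, 7), (k1, 3, 8), (ops, 3, 3), (ops, 3, 7), (ops, 3, 8)}

{(k1, 3, 3), (k1, 3, 7), (k1, 3, 8), (ops, 3, 3), (ops, 3, 7), (ops, 3, 8)}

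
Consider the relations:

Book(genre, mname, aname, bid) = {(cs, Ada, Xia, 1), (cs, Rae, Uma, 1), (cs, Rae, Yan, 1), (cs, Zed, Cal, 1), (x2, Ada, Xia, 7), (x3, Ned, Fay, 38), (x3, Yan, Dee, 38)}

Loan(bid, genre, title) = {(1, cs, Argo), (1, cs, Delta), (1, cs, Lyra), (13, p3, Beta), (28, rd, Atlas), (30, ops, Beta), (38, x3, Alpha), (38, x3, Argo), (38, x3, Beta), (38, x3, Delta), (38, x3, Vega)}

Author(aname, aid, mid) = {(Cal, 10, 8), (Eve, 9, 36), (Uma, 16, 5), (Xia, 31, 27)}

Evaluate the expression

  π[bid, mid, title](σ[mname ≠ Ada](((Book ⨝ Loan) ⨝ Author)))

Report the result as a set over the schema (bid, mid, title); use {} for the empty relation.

Joining Book and Loan on genre, bid yields {(cs, Ada, Xia, 1, Argo), (cs, Ada, Xia, 1, Delta), (cs, Ada, Xia, 1, Lyra), (cs, Rae, Uma, 1, Argo), (cs, Rae, Uma, 1, Delta), (cs, Rae, Uma, 1, Lyra), (cs, Rae, Yan, 1, Argo), (cs, Rae, Yan, 1, Delta), (cs, Rae, Yan, 1, Lyra), (cs, Zed, Cal, 1, Argo), (cs, Zed, Cal, 1, Delta), (cs, Zed, Cal, 1, Lyra), (x3, Ned, Fay, 38, Alpha), (x3, Ned, Fay, 38, Argo), (x3, Ned, Fay, 38, Beta), (x3, Ned, Fay, 38, Delta), (x3, Ned, Fay, 38, Vega), (x3, Yan, Dee, 38, Alpha), (x3, Yan, Dee, 38, Argo), (x3, Yan, Dee, 38, Beta), (x3, Yan, Dee, 38, Delta), (x3, Yan, Dee, 38, Vega)}.
Joining (Book ⨝ Loan) and Author on aname yields {(cs, Ada, Xia, 1, Argo, 31, 27), (cs, Ada, Xia, 1, Delta, 31, 27), (cs, Ada, Xia, 1, Lyra, 31, 27), (cs, Rae, Uma, 1, Argo, 16, 5), (cs, Rae, Uma, 1, Delta, 16, 5), (cs, Rae, Uma, 1, Lyra, 16, 5), (cs, Zed, Cal, 1, Argo, 10, 8), (cs, Zed, Cal, 1, Delta, 10, 8), (cs, Zed, Cal, 1, Lyra, 10, 8)}.
Filtering on mname ≠ Ada leaves {(cs, Rae, Uma, 1, Argo, 16, 5), (cs, Rae, Uma, 1, Delta, 16, 5), (cs, Rae, Uma, 1, Lyra, 16, 5), (cs, Zed, Cal, 1, Argo, 10, 8), (cs, Zed, Cal, 1, Delta, 10, 8), (cs, Zed, Cal, 1, Lyra, 10, 8)}.
Projecting to bid, mid, title: {(1, 5, Argo), (1, 5, Delta), (1, 5, Lyra), (1, 8, Argo), (1, 8, Delta), (1, 8, Lyra)}

{(1, 5, Argo), (1, 5, Delta), (1, 5, Lyra), (1, 8, Argo), (1, 8, Delta), (1, 8, Lyra)}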